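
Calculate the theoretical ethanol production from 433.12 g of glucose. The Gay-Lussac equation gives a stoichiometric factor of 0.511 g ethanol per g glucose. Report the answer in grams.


Theoretical ethanol yield: m_EtOH = 0.511 * m_glucose
m_EtOH = 0.511 * 433.12 = 221.3243 g

221.3243 g


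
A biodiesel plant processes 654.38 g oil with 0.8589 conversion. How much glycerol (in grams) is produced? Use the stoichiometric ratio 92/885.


glycerol = oil * conv * (92/885)
= 654.38 * 0.8589 * 92 / 885
= 58.4275 g

58.4275 g


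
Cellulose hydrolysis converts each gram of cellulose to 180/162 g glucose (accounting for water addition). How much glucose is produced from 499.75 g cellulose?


glucose = cellulose * 180/162
= 499.75 * 180/162
= 555.2778 g

555.2778 g


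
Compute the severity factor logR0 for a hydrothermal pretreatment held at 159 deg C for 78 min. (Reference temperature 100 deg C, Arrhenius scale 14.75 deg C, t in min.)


logR0 = log10(t * exp((T - 100) / 14.75))
= log10(78 * exp((159 - 100) / 14.75))
= 3.6293

3.6293


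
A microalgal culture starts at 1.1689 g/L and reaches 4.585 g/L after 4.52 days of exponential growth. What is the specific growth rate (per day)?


mu = ln(X2/X1) / dt
= ln(4.585/1.1689) / 4.52
= 0.3024 per day

0.3024 per day


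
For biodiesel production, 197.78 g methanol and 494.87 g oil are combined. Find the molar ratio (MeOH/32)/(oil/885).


Molar ratio = n_MeOH / n_oil = (MeOH/32) / (oil/885) = (MeOH * 885) / (32 * oil)
= (197.78 * 885) / (32 * 494.87)
= 11.0531

11.0531


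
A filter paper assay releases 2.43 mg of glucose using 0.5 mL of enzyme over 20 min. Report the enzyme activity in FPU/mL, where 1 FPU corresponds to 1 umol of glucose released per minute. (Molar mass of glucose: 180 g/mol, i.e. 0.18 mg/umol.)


Activity = glucose_mg / (0.18 mg/umol * V_mL * t_min)
= 2.43 / (0.18 * 0.5 * 20)
= 1.3500 FPU/mL

1.3500 FPU/mL


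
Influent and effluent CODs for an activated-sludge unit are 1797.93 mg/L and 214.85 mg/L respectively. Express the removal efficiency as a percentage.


eta = (COD_in - COD_out) / COD_in * 100
= (1797.93 - 214.85) / 1797.93 * 100
= 88.0501%

88.0501%


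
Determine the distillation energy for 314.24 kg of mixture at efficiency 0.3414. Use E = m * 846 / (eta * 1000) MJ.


E = m * 846 / (eta * 1000)
= 314.24 * 846 / (0.3414 * 1000)
= 778.6967 MJ

778.6967 MJ


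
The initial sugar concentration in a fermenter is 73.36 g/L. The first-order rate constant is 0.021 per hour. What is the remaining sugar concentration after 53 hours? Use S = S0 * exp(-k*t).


S = S0 * exp(-k * t)
S = 73.36 * exp(-0.021 * 53)
S = 24.1040 g/L

24.1040 g/L


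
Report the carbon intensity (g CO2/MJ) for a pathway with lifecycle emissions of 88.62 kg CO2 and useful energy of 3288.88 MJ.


CI = CO2 * 1000 / E
= 88.62 * 1000 / 3288.88
= 26.9453 g CO2/MJ

26.9453 g CO2/MJ


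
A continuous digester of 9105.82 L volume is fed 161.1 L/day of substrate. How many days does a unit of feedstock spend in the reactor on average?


HRT = V / Q
= 9105.82 / 161.1
= 56.5228 days

56.5228 days


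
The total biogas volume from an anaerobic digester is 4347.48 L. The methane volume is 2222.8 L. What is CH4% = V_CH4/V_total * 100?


CH4% = V_CH4 / V_total * 100
= 2222.8 / 4347.48 * 100
= 51.1285%

51.1285%


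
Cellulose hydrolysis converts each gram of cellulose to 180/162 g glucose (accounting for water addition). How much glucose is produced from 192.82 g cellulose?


glucose = cellulose * 180/162
= 192.82 * 180/162
= 214.2444 g

214.2444 g


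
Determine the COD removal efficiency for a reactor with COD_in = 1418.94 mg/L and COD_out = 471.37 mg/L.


eta = (COD_in - COD_out) / COD_in * 100
= (1418.94 - 471.37) / 1418.94 * 100
= 66.7801%

66.7801%


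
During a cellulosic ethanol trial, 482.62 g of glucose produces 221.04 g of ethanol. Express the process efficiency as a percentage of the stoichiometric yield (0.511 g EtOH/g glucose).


Fermentation efficiency = (actual / (0.511 * glucose)) * 100
= (221.04 / (0.511 * 482.62)) * 100
= 89.6282%

89.6282%


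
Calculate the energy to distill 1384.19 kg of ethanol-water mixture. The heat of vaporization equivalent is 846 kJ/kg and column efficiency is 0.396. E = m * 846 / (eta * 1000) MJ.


E = m * 846 / (eta * 1000)
= 1384.19 * 846 / (0.396 * 1000)
= 2957.1332 MJ

2957.1332 MJ


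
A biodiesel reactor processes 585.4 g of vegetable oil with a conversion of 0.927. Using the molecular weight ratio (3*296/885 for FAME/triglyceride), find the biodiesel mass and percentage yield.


m_FAME = oil * conv * (3 * 296 / 885) = oil * conv * (888/885)
= 585.4 * 0.927 * 888 / 885
= 544.5053 g
Y = m_FAME / oil * 100 = conv * (888/885) * 100
= 0.927 * 888 / 885 * 100
= 93.01%

544.5053 g FAME; Y = 93.01%


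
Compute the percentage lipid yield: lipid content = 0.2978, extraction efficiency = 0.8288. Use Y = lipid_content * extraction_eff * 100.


Y = lipid_content * extraction_eff * 100
= 0.2978 * 0.8288 * 100
= 24.6817%

24.6817%


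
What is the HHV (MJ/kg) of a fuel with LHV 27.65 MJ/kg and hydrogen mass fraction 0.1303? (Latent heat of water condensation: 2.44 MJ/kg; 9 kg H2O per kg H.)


HHV = LHV + H_frac * 9 * 2.44
= 27.65 + 0.1303 * 9 * 2.44
= 30.5114 MJ/kg

30.5114 MJ/kg


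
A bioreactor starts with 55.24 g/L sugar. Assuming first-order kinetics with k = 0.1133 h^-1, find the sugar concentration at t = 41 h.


S = S0 * exp(-k * t)
S = 55.24 * exp(-0.1133 * 41)
S = 0.5307 g/L

0.5307 g/L


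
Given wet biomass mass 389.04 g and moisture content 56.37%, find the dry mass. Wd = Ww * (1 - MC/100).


Wd = Ww * (1 - MC/100)
= 389.04 * (1 - 56.37/100)
= 169.7382 g

169.7382 g


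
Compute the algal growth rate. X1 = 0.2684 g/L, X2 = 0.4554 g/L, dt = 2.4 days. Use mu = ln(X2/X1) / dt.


mu = ln(X2/X1) / dt
= ln(0.4554/0.2684) / 2.4
= 0.2203 per day

0.2203 per day


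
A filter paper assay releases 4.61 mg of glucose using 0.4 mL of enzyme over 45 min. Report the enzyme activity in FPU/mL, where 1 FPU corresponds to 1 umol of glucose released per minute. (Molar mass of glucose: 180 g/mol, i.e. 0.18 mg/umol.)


Activity = glucose_mg / (0.18 mg/umol * V_mL * t_min)
= 4.61 / (0.18 * 0.4 * 45)
= 1.4228 FPU/mL

1.4228 FPU/mL


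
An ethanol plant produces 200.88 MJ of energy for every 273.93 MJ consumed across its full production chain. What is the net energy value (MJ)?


NEV = E_out - E_in
= 200.88 - 273.93
= -73.0500 MJ

-73.0500 MJ


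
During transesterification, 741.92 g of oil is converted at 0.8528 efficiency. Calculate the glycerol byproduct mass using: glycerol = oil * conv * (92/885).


glycerol = oil * conv * (92/885)
= 741.92 * 0.8528 * 92 / 885
= 65.7732 g

65.7732 g


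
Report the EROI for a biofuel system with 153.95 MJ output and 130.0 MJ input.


EROI = E_out / E_in
= 153.95 / 130.0
= 1.1842

1.1842


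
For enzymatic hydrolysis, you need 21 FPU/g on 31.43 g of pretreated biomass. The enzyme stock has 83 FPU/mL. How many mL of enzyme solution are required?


V = dosage * m_sub / activity
V = 21 * 31.43 / 83
V = 7.9522 mL

7.9522 mL


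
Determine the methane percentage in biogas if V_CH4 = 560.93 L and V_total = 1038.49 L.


CH4% = V_CH4 / V_total * 100
= 560.93 / 1038.49 * 100
= 54.0140%

54.0140%


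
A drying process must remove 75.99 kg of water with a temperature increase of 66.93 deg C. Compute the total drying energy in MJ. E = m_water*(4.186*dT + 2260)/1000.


E = m_water * (4.186 * dT + 2260) / 1000
= 75.99 * (4.186 * 66.93 + 2260) / 1000
= 193.0274 MJ

193.0274 MJ


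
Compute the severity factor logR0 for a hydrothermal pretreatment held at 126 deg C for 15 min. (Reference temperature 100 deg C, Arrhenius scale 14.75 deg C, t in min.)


logR0 = log10(t * exp((T - 100) / 14.75))
= log10(15 * exp((126 - 100) / 14.75))
= 1.9416

1.9416


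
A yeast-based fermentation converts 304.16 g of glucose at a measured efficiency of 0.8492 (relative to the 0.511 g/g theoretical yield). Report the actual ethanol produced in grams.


Actual ethanol: m = 0.511 * 304.16 * 0.8492
m = 131.9876 g

131.9876 g


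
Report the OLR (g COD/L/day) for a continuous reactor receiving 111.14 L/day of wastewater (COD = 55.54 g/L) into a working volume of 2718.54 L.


OLR = Q * S / V
= 111.14 * 55.54 / 2718.54
= 2.2706 g/L/day

2.2706 g/L/day


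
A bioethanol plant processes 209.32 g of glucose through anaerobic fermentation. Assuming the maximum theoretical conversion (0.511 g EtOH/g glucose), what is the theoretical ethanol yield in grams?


Theoretical ethanol yield: m_EtOH = 0.511 * m_glucose
m_EtOH = 0.511 * 209.32 = 106.9625 g

106.9625 g


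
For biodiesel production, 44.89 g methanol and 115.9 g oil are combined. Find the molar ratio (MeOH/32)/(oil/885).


Molar ratio = n_MeOH / n_oil = (MeOH/32) / (oil/885) = (MeOH * 885) / (32 * oil)
= (44.89 * 885) / (32 * 115.9)
= 10.7117

10.7117


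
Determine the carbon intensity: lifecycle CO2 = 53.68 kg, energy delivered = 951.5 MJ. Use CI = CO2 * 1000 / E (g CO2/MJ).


CI = CO2 * 1000 / E
= 53.68 * 1000 / 951.5
= 56.4162 g CO2/MJ

56.4162 g CO2/MJ


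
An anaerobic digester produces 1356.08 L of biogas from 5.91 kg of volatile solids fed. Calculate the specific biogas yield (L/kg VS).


Y = V / VS
= 1356.08 / 5.91
= 229.4552 L/kg VS

229.4552 L/kg VS


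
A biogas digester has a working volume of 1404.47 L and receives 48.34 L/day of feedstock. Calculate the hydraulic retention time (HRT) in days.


HRT = V / Q
= 1404.47 / 48.34
= 29.0540 days

29.0540 days


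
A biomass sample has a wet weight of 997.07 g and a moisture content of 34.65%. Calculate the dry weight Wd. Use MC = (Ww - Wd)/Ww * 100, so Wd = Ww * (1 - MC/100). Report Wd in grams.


Wd = Ww * (1 - MC/100)
= 997.07 * (1 - 34.65/100)
= 651.5852 g

651.5852 g


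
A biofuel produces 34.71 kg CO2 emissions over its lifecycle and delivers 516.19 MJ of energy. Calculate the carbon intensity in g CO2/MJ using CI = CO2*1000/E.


CI = CO2 * 1000 / E
= 34.71 * 1000 / 516.19
= 67.2427 g CO2/MJ

67.2427 g CO2/MJ


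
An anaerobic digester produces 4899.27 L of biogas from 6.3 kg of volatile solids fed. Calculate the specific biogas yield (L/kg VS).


Y = V / VS
= 4899.27 / 6.3
= 777.6619 L/kg VS

777.6619 L/kg VS


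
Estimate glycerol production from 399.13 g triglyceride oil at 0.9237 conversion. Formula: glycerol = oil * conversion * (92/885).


glycerol = oil * conv * (92/885)
= 399.13 * 0.9237 * 92 / 885
= 38.3257 g

38.3257 g


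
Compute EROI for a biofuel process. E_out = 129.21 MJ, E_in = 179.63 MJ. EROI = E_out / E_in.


EROI = E_out / E_in
= 129.21 / 179.63
= 0.7193

0.7193


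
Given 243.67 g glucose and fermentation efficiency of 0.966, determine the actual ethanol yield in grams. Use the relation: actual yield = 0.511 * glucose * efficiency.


Actual ethanol: m = 0.511 * 243.67 * 0.966
m = 120.2818 g

120.2818 g


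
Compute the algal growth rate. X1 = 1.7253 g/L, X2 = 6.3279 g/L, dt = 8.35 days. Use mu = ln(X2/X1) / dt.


mu = ln(X2/X1) / dt
= ln(6.3279/1.7253) / 8.35
= 0.1556 per day

0.1556 per day


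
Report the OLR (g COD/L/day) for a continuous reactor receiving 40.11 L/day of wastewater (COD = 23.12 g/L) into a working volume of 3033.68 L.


OLR = Q * S / V
= 40.11 * 23.12 / 3033.68
= 0.3057 g/L/day

0.3057 g/L/day


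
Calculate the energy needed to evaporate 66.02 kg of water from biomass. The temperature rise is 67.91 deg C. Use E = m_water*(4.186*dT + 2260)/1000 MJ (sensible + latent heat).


E = m_water * (4.186 * dT + 2260) / 1000
= 66.02 * (4.186 * 67.91 + 2260) / 1000
= 167.9728 MJ

167.9728 MJ


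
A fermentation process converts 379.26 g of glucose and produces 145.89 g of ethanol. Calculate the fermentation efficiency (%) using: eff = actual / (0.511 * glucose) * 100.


Fermentation efficiency = (actual / (0.511 * glucose)) * 100
= (145.89 / (0.511 * 379.26)) * 100
= 75.2779%

75.2779%


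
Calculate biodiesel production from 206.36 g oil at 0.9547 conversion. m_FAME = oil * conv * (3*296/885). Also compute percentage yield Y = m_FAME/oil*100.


m_FAME = oil * conv * (3 * 296 / 885) = oil * conv * (888/885)
= 206.36 * 0.9547 * 888 / 885
= 197.6797 g
Y = m_FAME / oil * 100 = conv * (888/885) * 100
= 0.9547 * 888 / 885 * 100
= 95.79%

197.6797 g FAME; Y = 95.79%


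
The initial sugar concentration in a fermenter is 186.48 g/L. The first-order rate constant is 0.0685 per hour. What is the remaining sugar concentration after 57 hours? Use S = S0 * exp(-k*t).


S = S0 * exp(-k * t)
S = 186.48 * exp(-0.0685 * 57)
S = 3.7578 g/L

3.7578 g/L


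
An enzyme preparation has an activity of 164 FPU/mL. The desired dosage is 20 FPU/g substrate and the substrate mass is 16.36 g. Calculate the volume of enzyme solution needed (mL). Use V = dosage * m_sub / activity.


V = dosage * m_sub / activity
V = 20 * 16.36 / 164
V = 1.9951 mL

1.9951 mL


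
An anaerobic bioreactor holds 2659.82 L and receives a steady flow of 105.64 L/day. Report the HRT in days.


HRT = V / Q
= 2659.82 / 105.64
= 25.1782 days

25.1782 days


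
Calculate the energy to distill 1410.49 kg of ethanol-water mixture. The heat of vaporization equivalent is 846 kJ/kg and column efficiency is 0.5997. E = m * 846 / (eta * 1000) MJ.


E = m * 846 / (eta * 1000)
= 1410.49 * 846 / (0.5997 * 1000)
= 1989.7858 MJ

1989.7858 MJ


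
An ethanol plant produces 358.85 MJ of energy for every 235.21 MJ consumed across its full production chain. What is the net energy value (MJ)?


NEV = E_out - E_in
= 358.85 - 235.21
= 123.6400 MJ

123.6400 MJ


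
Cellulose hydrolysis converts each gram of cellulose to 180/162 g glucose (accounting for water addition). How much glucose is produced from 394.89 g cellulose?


glucose = cellulose * 180/162
= 394.89 * 180/162
= 438.7667 g

438.7667 g


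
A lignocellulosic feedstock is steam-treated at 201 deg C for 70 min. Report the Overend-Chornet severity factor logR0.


logR0 = log10(t * exp((T - 100) / 14.75))
= log10(70 * exp((201 - 100) / 14.75))
= 4.8189

4.8189


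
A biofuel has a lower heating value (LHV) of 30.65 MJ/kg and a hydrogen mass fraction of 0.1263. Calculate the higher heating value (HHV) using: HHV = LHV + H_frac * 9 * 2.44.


HHV = LHV + H_frac * 9 * 2.44
= 30.65 + 0.1263 * 9 * 2.44
= 33.4235 MJ/kg

33.4235 MJ/kg


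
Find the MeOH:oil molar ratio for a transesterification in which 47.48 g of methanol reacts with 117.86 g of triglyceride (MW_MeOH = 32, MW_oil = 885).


Molar ratio = n_MeOH / n_oil = (MeOH/32) / (oil/885) = (MeOH * 885) / (32 * oil)
= (47.48 * 885) / (32 * 117.86)
= 11.1413

11.1413


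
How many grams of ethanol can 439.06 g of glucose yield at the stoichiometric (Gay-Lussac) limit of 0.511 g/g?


Theoretical ethanol yield: m_EtOH = 0.511 * m_glucose
m_EtOH = 0.511 * 439.06 = 224.3597 g

224.3597 g


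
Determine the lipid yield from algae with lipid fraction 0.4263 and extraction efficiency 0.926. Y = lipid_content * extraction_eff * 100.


Y = lipid_content * extraction_eff * 100
= 0.4263 * 0.926 * 100
= 39.4754%

39.4754%


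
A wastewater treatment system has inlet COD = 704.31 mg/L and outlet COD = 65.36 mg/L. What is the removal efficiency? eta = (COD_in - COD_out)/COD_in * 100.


eta = (COD_in - COD_out) / COD_in * 100
= (704.31 - 65.36) / 704.31 * 100
= 90.7200%

90.7200%


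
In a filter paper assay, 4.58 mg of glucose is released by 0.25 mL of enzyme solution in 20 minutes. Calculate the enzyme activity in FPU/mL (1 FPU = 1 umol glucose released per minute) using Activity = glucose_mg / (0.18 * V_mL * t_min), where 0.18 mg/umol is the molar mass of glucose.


Activity = glucose_mg / (0.18 mg/umol * V_mL * t_min)
= 4.58 / (0.18 * 0.25 * 20)
= 5.0889 FPU/mL

5.0889 FPU/mL


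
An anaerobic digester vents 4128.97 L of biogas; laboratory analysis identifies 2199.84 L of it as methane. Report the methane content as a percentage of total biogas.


CH4% = V_CH4 / V_total * 100
= 2199.84 / 4128.97 * 100
= 53.2782%

53.2782%


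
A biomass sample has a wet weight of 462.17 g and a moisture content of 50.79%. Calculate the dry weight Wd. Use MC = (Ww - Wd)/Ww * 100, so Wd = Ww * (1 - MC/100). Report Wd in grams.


Wd = Ww * (1 - MC/100)
= 462.17 * (1 - 50.79/100)
= 227.4339 g

227.4339 g


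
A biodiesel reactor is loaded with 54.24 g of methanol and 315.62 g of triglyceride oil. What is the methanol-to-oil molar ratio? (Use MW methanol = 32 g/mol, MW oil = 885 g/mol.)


Molar ratio = n_MeOH / n_oil = (MeOH/32) / (oil/885) = (MeOH * 885) / (32 * oil)
= (54.24 * 885) / (32 * 315.62)
= 4.7528

4.7528


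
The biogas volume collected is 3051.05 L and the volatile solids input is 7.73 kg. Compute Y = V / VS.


Y = V / VS
= 3051.05 / 7.73
= 394.7025 L/kg VS

394.7025 L/kg VS


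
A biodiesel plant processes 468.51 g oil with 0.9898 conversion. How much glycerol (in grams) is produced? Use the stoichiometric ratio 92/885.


glycerol = oil * conv * (92/885)
= 468.51 * 0.9898 * 92 / 885
= 48.2071 g

48.2071 g


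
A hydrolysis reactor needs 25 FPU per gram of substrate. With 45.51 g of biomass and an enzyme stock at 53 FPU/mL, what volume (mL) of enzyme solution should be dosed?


V = dosage * m_sub / activity
V = 25 * 45.51 / 53
V = 21.4670 mL

21.4670 mL


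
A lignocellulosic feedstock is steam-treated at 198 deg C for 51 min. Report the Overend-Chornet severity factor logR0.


logR0 = log10(t * exp((T - 100) / 14.75))
= log10(51 * exp((198 - 100) / 14.75))
= 4.5931

4.5931


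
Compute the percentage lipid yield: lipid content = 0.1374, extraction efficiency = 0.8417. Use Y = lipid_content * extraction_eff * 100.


Y = lipid_content * extraction_eff * 100
= 0.1374 * 0.8417 * 100
= 11.5650%

11.5650%


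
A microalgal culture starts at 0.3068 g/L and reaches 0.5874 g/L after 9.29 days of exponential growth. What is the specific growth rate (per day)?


mu = ln(X2/X1) / dt
= ln(0.5874/0.3068) / 9.29
= 0.0699 per day

0.0699 per day


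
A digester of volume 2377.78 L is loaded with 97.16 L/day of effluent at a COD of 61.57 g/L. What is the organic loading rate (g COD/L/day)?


OLR = Q * S / V
= 97.16 * 61.57 / 2377.78
= 2.5159 g/L/day

2.5159 g/L/day


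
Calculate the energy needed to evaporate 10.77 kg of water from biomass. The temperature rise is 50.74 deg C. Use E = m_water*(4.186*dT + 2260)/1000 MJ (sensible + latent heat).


E = m_water * (4.186 * dT + 2260) / 1000
= 10.77 * (4.186 * 50.74 + 2260) / 1000
= 26.6277 MJ

26.6277 MJ


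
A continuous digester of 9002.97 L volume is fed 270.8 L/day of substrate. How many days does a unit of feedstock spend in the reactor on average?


HRT = V / Q
= 9002.97 / 270.8
= 33.2458 days

33.2458 days


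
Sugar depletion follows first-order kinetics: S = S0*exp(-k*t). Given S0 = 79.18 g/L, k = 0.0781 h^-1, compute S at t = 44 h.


S = S0 * exp(-k * t)
S = 79.18 * exp(-0.0781 * 44)
S = 2.5480 g/L

2.5480 g/L


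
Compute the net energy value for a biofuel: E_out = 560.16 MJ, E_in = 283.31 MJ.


NEV = E_out - E_in
= 560.16 - 283.31
= 276.8500 MJ

276.8500 MJ


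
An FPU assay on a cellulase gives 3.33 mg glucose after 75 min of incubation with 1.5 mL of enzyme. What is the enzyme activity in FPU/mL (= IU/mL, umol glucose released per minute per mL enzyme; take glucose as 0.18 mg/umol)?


Activity = glucose_mg / (0.18 mg/umol * V_mL * t_min)
= 3.33 / (0.18 * 1.5 * 75)
= 0.1644 FPU/mL

0.1644 FPU/mL


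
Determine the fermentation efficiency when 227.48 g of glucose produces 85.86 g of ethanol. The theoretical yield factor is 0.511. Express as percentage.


Fermentation efficiency = (actual / (0.511 * glucose)) * 100
= (85.86 / (0.511 * 227.48)) * 100
= 73.8630%

73.8630%


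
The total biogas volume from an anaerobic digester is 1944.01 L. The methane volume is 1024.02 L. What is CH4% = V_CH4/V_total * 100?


CH4% = V_CH4 / V_total * 100
= 1024.02 / 1944.01 * 100
= 52.6757%

52.6757%


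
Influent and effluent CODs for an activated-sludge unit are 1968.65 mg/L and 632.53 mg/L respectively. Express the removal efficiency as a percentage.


eta = (COD_in - COD_out) / COD_in * 100
= (1968.65 - 632.53) / 1968.65 * 100
= 67.8699%

67.8699%


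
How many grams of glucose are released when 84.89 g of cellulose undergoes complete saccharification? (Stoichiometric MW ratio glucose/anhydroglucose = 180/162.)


glucose = cellulose * 180/162
= 84.89 * 180/162
= 94.3222 g

94.3222 g


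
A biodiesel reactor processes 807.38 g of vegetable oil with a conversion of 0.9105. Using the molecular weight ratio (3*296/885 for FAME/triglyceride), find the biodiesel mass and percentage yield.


m_FAME = oil * conv * (3 * 296 / 885) = oil * conv * (888/885)
= 807.38 * 0.9105 * 888 / 885
= 737.6114 g
Y = m_FAME / oil * 100 = conv * (888/885) * 100
= 0.9105 * 888 / 885 * 100
= 91.36%

737.6114 g FAME; Y = 91.36%


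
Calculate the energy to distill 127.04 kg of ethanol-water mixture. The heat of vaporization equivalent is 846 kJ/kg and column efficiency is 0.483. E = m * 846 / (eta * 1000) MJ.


E = m * 846 / (eta * 1000)
= 127.04 * 846 / (0.483 * 1000)
= 222.5173 MJ

222.5173 MJ


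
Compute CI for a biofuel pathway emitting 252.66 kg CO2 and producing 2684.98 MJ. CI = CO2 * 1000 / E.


CI = CO2 * 1000 / E
= 252.66 * 1000 / 2684.98
= 94.1013 g CO2/MJ

94.1013 g CO2/MJ


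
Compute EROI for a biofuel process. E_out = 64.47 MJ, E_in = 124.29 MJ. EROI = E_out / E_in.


EROI = E_out / E_in
= 64.47 / 124.29
= 0.5187

0.5187


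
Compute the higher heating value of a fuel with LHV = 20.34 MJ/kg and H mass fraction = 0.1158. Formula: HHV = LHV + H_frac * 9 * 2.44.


HHV = LHV + H_frac * 9 * 2.44
= 20.34 + 0.1158 * 9 * 2.44
= 22.8830 MJ/kg

22.8830 MJ/kg


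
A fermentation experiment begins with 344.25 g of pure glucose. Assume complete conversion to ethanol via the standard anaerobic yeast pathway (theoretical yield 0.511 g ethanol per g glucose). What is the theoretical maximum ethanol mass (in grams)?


Theoretical ethanol yield: m_EtOH = 0.511 * m_glucose
m_EtOH = 0.511 * 344.25 = 175.9118 g

175.9118 g


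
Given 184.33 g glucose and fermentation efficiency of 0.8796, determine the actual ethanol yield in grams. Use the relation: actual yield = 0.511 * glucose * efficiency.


Actual ethanol: m = 0.511 * 184.33 * 0.8796
m = 82.8518 g

82.8518 g


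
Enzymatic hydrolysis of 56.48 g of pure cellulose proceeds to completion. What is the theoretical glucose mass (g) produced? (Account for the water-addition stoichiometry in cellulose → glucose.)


glucose = cellulose * 180/162
= 56.48 * 180/162
= 62.7556 g

62.7556 g


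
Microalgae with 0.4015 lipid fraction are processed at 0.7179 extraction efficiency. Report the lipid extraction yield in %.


Y = lipid_content * extraction_eff * 100
= 0.4015 * 0.7179 * 100
= 28.8237%

28.8237%


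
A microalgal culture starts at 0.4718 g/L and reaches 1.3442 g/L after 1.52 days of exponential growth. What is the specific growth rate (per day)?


mu = ln(X2/X1) / dt
= ln(1.3442/0.4718) / 1.52
= 0.6888 per day

0.6888 per day


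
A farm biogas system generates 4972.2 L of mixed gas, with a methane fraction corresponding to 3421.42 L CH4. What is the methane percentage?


CH4% = V_CH4 / V_total * 100
= 3421.42 / 4972.2 * 100
= 68.8110%

68.8110%


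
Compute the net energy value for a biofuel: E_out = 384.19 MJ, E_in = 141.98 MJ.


NEV = E_out - E_in
= 384.19 - 141.98
= 242.2100 MJ

242.2100 MJ


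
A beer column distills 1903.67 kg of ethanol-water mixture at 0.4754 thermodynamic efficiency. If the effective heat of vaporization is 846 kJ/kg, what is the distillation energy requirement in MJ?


E = m * 846 / (eta * 1000)
= 1903.67 * 846 / (0.4754 * 1000)
= 3387.6837 MJ

3387.6837 MJ


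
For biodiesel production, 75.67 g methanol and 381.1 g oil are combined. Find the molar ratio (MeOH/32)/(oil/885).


Molar ratio = n_MeOH / n_oil = (MeOH/32) / (oil/885) = (MeOH * 885) / (32 * oil)
= (75.67 * 885) / (32 * 381.1)
= 5.4913

5.4913


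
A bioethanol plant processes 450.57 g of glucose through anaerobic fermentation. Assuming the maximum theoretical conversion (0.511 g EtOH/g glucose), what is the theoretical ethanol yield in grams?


Theoretical ethanol yield: m_EtOH = 0.511 * m_glucose
m_EtOH = 0.511 * 450.57 = 230.2413 g

230.2413 g


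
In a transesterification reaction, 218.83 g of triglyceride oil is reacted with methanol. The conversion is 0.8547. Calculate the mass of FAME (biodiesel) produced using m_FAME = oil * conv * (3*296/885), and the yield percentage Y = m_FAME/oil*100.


m_FAME = oil * conv * (3 * 296 / 885) = oil * conv * (888/885)
= 218.83 * 0.8547 * 888 / 885
= 187.6680 g
Y = m_FAME / oil * 100 = conv * (888/885) * 100
= 0.8547 * 888 / 885 * 100
= 85.76%

187.6680 g FAME; Y = 85.76%


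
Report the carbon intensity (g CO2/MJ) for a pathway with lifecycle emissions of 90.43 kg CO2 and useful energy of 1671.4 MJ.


CI = CO2 * 1000 / E
= 90.43 * 1000 / 1671.4
= 54.1043 g CO2/MJ

54.1043 g CO2/MJ


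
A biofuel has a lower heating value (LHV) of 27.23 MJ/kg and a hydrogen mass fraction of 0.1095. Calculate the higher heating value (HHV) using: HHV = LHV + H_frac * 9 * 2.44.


HHV = LHV + H_frac * 9 * 2.44
= 27.23 + 0.1095 * 9 * 2.44
= 29.6346 MJ/kg

29.6346 MJ/kg


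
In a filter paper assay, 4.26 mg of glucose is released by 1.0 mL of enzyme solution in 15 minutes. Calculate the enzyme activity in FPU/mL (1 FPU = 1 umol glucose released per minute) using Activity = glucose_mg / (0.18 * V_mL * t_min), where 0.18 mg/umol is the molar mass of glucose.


Activity = glucose_mg / (0.18 mg/umol * V_mL * t_min)
= 4.26 / (0.18 * 1.0 * 15)
= 1.5778 FPU/mL

1.5778 FPU/mL


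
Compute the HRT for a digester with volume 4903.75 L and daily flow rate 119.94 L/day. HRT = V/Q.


HRT = V / Q
= 4903.75 / 119.94
= 40.8850 days

40.8850 days


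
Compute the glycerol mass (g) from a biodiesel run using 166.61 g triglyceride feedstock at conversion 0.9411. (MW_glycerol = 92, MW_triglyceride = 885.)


glycerol = oil * conv * (92/885)
= 166.61 * 0.9411 * 92 / 885
= 16.2998 g

16.2998 g


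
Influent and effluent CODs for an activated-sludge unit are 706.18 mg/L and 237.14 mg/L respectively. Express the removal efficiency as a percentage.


eta = (COD_in - COD_out) / COD_in * 100
= (706.18 - 237.14) / 706.18 * 100
= 66.4193%

66.4193%


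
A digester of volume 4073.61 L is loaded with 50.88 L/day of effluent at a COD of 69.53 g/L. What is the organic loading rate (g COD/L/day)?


OLR = Q * S / V
= 50.88 * 69.53 / 4073.61
= 0.8684 g/L/day

0.8684 g/L/day


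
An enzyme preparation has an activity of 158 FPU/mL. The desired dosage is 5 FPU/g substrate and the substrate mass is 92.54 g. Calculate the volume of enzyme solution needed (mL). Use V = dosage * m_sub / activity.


V = dosage * m_sub / activity
V = 5 * 92.54 / 158
V = 2.9285 mL

2.9285 mL


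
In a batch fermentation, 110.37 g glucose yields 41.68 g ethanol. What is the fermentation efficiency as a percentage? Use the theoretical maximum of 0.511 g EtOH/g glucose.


Fermentation efficiency = (actual / (0.511 * glucose)) * 100
= (41.68 / (0.511 * 110.37)) * 100
= 73.9019%

73.9019%


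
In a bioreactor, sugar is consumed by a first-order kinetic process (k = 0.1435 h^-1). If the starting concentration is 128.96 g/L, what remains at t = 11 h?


S = S0 * exp(-k * t)
S = 128.96 * exp(-0.1435 * 11)
S = 26.6024 g/L

26.6024 g/L


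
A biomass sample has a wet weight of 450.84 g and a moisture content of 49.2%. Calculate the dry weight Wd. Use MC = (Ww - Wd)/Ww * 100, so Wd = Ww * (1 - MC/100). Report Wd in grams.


Wd = Ww * (1 - MC/100)
= 450.84 * (1 - 49.2/100)
= 229.0267 g

229.0267 g


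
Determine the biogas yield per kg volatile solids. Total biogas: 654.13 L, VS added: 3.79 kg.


Y = V / VS
= 654.13 / 3.79
= 172.5937 L/kg VS

172.5937 L/kg VS


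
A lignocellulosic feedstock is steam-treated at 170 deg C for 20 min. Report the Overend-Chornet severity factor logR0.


logR0 = log10(t * exp((T - 100) / 14.75))
= log10(20 * exp((170 - 100) / 14.75))
= 3.3621

3.3621


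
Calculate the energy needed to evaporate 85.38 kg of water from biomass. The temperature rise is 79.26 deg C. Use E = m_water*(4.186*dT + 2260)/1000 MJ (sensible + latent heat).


E = m_water * (4.186 * dT + 2260) / 1000
= 85.38 * (4.186 * 79.26 + 2260) / 1000
= 221.2864 MJ

221.2864 MJ


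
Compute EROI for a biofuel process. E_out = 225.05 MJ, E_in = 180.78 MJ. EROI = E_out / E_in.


EROI = E_out / E_in
= 225.05 / 180.78
= 1.2449

1.2449


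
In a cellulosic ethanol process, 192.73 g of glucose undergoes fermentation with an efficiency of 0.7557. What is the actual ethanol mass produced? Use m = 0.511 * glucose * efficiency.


Actual ethanol: m = 0.511 * 192.73 * 0.7557
m = 74.4251 g

74.4251 g


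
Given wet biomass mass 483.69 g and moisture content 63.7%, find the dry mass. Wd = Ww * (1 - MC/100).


Wd = Ww * (1 - MC/100)
= 483.69 * (1 - 63.7/100)
= 175.5795 g

175.5795 g


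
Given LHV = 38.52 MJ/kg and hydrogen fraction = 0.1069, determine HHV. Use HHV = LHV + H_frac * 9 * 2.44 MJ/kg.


HHV = LHV + H_frac * 9 * 2.44
= 38.52 + 0.1069 * 9 * 2.44
= 40.8675 MJ/kg

40.8675 MJ/kg


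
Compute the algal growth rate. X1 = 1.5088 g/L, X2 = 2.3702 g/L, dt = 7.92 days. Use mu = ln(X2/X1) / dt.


mu = ln(X2/X1) / dt
= ln(2.3702/1.5088) / 7.92
= 0.0570 per day

0.0570 per day


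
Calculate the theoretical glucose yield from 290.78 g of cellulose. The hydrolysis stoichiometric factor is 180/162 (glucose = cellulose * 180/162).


glucose = cellulose * 180/162
= 290.78 * 180/162
= 323.0889 g

323.0889 g


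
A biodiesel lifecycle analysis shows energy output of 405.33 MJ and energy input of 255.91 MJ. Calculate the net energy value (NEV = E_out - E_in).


NEV = E_out - E_in
= 405.33 - 255.91
= 149.4200 MJ

149.4200 MJ


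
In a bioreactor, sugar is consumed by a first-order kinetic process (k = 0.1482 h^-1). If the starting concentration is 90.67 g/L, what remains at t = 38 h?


S = S0 * exp(-k * t)
S = 90.67 * exp(-0.1482 * 38)
S = 0.3249 g/L

0.3249 g/L


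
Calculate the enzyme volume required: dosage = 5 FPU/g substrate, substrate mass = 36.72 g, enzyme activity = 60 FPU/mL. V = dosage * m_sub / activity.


V = dosage * m_sub / activity
V = 5 * 36.72 / 60
V = 3.0600 mL

3.0600 mL


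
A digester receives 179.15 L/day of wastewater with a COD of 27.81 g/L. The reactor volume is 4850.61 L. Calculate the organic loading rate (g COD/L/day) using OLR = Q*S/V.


OLR = Q * S / V
= 179.15 * 27.81 / 4850.61
= 1.0271 g/L/day

1.0271 g/L/day


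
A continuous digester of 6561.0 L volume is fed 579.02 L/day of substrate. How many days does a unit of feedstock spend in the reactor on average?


HRT = V / Q
= 6561.0 / 579.02
= 11.3312 days

11.3312 days


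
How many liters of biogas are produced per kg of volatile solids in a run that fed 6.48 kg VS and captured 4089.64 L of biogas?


Y = V / VS
= 4089.64 / 6.48
= 631.1173 L/kg VS

631.1173 L/kg VS


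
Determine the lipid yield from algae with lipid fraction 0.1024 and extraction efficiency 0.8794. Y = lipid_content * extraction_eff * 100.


Y = lipid_content * extraction_eff * 100
= 0.1024 * 0.8794 * 100
= 9.0051%

9.0051%


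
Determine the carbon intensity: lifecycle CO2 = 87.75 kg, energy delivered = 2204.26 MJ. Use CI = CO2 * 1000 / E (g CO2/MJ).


CI = CO2 * 1000 / E
= 87.75 * 1000 / 2204.26
= 39.8093 g CO2/MJ

39.8093 g CO2/MJ


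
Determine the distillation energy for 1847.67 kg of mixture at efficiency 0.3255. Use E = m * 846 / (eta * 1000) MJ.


E = m * 846 / (eta * 1000)
= 1847.67 * 846 / (0.3255 * 1000)
= 4802.2391 MJ

4802.2391 MJ


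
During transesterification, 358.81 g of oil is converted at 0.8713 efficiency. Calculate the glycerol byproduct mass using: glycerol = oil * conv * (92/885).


glycerol = oil * conv * (92/885)
= 358.81 * 0.8713 * 92 / 885
= 32.4995 g

32.4995 g


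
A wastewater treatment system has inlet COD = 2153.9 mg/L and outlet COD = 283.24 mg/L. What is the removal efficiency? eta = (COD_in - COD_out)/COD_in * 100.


eta = (COD_in - COD_out) / COD_in * 100
= (2153.9 - 283.24) / 2153.9 * 100
= 86.8499%

86.8499%


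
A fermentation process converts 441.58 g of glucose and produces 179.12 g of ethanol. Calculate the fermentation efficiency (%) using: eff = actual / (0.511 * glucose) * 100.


Fermentation efficiency = (actual / (0.511 * glucose)) * 100
= (179.12 / (0.511 * 441.58)) * 100
= 79.3805%

79.3805%


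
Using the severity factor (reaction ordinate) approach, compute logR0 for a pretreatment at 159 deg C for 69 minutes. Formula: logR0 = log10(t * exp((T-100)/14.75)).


logR0 = log10(t * exp((T - 100) / 14.75))
= log10(69 * exp((159 - 100) / 14.75))
= 3.5760

3.5760


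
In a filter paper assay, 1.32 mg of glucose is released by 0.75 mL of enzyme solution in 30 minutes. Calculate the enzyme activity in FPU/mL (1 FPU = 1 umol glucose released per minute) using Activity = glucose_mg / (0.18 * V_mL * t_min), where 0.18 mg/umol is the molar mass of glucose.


Activity = glucose_mg / (0.18 mg/umol * V_mL * t_min)
= 1.32 / (0.18 * 0.75 * 30)
= 0.3259 FPU/mL

0.3259 FPU/mL


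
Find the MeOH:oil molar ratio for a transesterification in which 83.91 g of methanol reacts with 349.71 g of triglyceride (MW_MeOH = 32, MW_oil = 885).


Molar ratio = n_MeOH / n_oil = (MeOH/32) / (oil/885) = (MeOH * 885) / (32 * oil)
= (83.91 * 885) / (32 * 349.71)
= 6.6359

6.6359


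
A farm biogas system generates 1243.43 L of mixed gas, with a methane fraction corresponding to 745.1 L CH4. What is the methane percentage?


CH4% = V_CH4 / V_total * 100
= 745.1 / 1243.43 * 100
= 59.9230%

59.9230%


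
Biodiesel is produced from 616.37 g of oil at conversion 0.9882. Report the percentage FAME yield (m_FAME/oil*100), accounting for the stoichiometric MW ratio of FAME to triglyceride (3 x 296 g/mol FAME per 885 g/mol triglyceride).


m_FAME = oil * conv * (3 * 296 / 885) = oil * conv * (888/885)
= 616.37 * 0.9882 * 888 / 885
= 611.1616 g
Y = m_FAME / oil * 100 = conv * (888/885) * 100
= 0.9882 * 888 / 885 * 100
= 99.15%

99.15%


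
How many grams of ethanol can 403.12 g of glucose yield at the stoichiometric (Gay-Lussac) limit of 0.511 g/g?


Theoretical ethanol yield: m_EtOH = 0.511 * m_glucose
m_EtOH = 0.511 * 403.12 = 205.9943 g

205.9943 g


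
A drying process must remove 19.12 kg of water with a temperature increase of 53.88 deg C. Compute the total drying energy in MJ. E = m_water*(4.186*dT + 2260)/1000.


E = m_water * (4.186 * dT + 2260) / 1000
= 19.12 * (4.186 * 53.88 + 2260) / 1000
= 47.5236 MJ

47.5236 MJ


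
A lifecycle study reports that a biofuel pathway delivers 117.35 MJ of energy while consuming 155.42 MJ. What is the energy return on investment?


EROI = E_out / E_in
= 117.35 / 155.42
= 0.7551

0.7551


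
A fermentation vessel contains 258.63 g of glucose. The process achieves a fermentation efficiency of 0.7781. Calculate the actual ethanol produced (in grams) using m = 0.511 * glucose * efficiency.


Actual ethanol: m = 0.511 * 258.63 * 0.7781
m = 102.8336 g

102.8336 g


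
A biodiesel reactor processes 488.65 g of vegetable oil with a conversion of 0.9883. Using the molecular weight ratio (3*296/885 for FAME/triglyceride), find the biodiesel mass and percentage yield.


m_FAME = oil * conv * (3 * 296 / 885) = oil * conv * (888/885)
= 488.65 * 0.9883 * 888 / 885
= 484.5699 g
Y = m_FAME / oil * 100 = conv * (888/885) * 100
= 0.9883 * 888 / 885 * 100
= 99.17%

484.5699 g FAME; Y = 99.17%


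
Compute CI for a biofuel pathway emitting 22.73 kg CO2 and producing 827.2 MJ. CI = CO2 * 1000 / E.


CI = CO2 * 1000 / E
= 22.73 * 1000 / 827.2
= 27.4782 g CO2/MJ

27.4782 g CO2/MJ


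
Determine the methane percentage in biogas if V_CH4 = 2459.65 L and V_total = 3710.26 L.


CH4% = V_CH4 / V_total * 100
= 2459.65 / 3710.26 * 100
= 66.2932%

66.2932%


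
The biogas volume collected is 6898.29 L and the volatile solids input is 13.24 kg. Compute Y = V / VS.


Y = V / VS
= 6898.29 / 13.24
= 521.0189 L/kg VS

521.0189 L/kg VS


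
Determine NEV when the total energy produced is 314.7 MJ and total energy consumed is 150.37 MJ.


NEV = E_out - E_in
= 314.7 - 150.37
= 164.3300 MJ

164.3300 MJ


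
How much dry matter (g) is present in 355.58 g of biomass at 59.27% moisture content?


Wd = Ww * (1 - MC/100)
= 355.58 * (1 - 59.27/100)
= 144.8277 g

144.8277 g


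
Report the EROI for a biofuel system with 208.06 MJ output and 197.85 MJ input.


EROI = E_out / E_in
= 208.06 / 197.85
= 1.0516

1.0516


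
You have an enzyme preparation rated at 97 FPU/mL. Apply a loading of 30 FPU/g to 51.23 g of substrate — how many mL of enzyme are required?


V = dosage * m_sub / activity
V = 30 * 51.23 / 97
V = 15.8443 mL

15.8443 mL


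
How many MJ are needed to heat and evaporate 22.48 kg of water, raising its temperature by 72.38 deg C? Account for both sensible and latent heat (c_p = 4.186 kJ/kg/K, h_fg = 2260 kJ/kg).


E = m_water * (4.186 * dT + 2260) / 1000
= 22.48 * (4.186 * 72.38 + 2260) / 1000
= 57.6159 MJ

57.6159 MJ


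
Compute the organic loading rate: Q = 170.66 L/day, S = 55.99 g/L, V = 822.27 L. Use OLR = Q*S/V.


OLR = Q * S / V
= 170.66 * 55.99 / 822.27
= 11.6206 g/L/day

11.6206 g/L/day


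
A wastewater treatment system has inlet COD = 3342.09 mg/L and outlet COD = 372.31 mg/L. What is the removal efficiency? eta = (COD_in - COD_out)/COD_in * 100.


eta = (COD_in - COD_out) / COD_in * 100
= (3342.09 - 372.31) / 3342.09 * 100
= 88.8600%

88.8600%


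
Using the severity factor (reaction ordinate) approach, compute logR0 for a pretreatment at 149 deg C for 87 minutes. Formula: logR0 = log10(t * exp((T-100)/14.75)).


logR0 = log10(t * exp((T - 100) / 14.75))
= log10(87 * exp((149 - 100) / 14.75))
= 3.3823

3.3823


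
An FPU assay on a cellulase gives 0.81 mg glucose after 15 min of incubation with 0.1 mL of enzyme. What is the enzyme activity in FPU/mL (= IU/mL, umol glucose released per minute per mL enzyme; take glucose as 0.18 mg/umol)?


Activity = glucose_mg / (0.18 mg/umol * V_mL * t_min)
= 0.81 / (0.18 * 0.1 * 15)
= 3.0000 FPU/mL

3.0000 FPU/mL


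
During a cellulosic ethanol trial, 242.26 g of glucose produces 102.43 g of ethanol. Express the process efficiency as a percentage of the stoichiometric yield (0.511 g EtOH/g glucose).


Fermentation efficiency = (actual / (0.511 * glucose)) * 100
= (102.43 / (0.511 * 242.26)) * 100
= 82.7417%

82.7417%


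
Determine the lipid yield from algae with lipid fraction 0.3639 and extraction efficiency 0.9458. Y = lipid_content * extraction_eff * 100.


Y = lipid_content * extraction_eff * 100
= 0.3639 * 0.9458 * 100
= 34.4177%

34.4177%


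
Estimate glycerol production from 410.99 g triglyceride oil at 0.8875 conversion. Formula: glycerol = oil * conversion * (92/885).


glycerol = oil * conv * (92/885)
= 410.99 * 0.8875 * 92 / 885
= 37.9179 g

37.9179 g


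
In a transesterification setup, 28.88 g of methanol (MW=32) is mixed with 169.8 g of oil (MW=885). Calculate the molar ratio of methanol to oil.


Molar ratio = n_MeOH / n_oil = (MeOH/32) / (oil/885) = (MeOH * 885) / (32 * oil)
= (28.88 * 885) / (32 * 169.8)
= 4.7038

4.7038


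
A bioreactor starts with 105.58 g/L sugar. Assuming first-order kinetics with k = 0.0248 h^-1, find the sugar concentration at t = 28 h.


S = S0 * exp(-k * t)
S = 105.58 * exp(-0.0248 * 28)
S = 52.7239 g/L

52.7239 g/L
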